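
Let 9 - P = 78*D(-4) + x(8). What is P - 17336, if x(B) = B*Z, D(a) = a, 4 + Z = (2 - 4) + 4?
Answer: -16999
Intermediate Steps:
Z = -2 (Z = -4 + ((2 - 4) + 4) = -4 + (-2 + 4) = -4 + 2 = -2)
x(B) = -2*B (x(B) = B*(-2) = -2*B)
P = 337 (P = 9 - (78*(-4) - 2*8) = 9 - (-312 - 16) = 9 - 1*(-328) = 9 + 328 = 337)
P - 17336 = 337 - 17336 = -16999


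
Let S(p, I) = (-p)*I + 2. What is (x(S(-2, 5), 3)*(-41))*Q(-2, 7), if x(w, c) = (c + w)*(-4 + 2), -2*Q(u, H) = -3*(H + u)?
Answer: 9225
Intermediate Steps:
Q(u, H) = 3*H/2 + 3*u/2 (Q(u, H) = -(-3)*(H + u)/2 = -(-3*H - 3*u)/2 = 3*H/2 + 3*u/2)
S(p, I) = 2 - I*p (S(p, I) = -I*p + 2 = 2 - I*p)
x(w, c) = -2*c - 2*w (x(w, c) = (c + w)*(-2) = -2*c - 2*w)
(x(S(-2, 5), 3)*(-41))*Q(-2, 7) = ((-2*3 - 2*(2 - 1*5*(-2)))*(-41))*((3/2)*7 + (3/2)*(-2)) = ((-6 - 2*(2 + 10))*(-41))*(21/2 - 3) = ((-6 - 2*12)*(-41))*(15/2) = ((-6 - 24)*(-41))*(15/2) = -30*(-41)*(15/2) = 1230*(15/2) = 9225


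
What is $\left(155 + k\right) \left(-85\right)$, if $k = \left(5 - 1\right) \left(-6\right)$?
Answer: $-11135$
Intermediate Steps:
$k = -24$ ($k = 4 \left(-6\right) = -24$)
$\left(155 + k\right) \left(-85\right) = \left(155 - 24\right) \left(-85\right) = 131 \left(-85\right) = -11135$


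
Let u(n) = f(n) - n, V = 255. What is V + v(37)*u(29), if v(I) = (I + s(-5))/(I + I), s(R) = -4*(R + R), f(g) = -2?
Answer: 16483/74 ≈ 222.74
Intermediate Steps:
s(R) = -8*R
v(I) = (40 + I)/(2*I) (v(I) = (I - 8*(-5))/(I + I) = (I + 40)/((2*I)) = (40 + I)*(1/(2*I)) = (40 + I)/(2*I))
u(n) = -2 - n
V + v(37)*u(29) = 255 + ((½)*(40 + 37)/37)*(-2 - 1*29) = 255 + ((½)*(1/37)*77)*(-2 - 29) = 255 + (77/74)*(-31) = 255 - 2387/74 = 16483/74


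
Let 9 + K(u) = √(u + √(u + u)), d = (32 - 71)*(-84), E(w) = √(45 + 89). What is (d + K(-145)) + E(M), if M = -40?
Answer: 3267 + √134 + √(-145 + I*√290) ≈ 3279.3 + 12.062*I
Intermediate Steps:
E(w) = √134
d = 3276 (d = -39*(-84) = 3276)
K(u) = -9 + √(u + √2*√u) (K(u) = -9 + √(u + √(u + u)) = -9 + √(u + √(2*u)) = -9 + √(u + √2*√u))
(d + K(-145)) + E(M) = (3276 + (-9 + √(-145 + √2*√(-145)))) + √134 = (3276 + (-9 + √(-145 + √2*(I*√145)))) + √134 = (3276 + (-9 + √(-145 + I*√290))) + √134 = (3267 + √(-145 + I*√290)) + √134 = 3267 + √134 + √(-145 + I*√290)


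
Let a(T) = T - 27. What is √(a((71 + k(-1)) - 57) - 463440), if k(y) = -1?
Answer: I*√463454 ≈ 680.77*I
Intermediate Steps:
a(T) = -27 + T
√(a((71 + k(-1)) - 57) - 463440) = √((-27 + ((71 - 1) - 57)) - 463440) = √((-27 + (70 - 57)) - 463440) = √((-27 + 13) - 463440) = √(-14 - 463440) = √(-463454) = I*√463454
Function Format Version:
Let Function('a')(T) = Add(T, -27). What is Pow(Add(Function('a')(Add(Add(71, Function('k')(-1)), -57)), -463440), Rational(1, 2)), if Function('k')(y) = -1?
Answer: Mul(I, Pow(463454, Rational(1, 2))) ≈ Mul(680.77, I)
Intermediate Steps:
Function('a')(T) = Add(-27, T)
Pow(Add(Function('a')(Add(Add(71, Function('k')(-1)), -57)), -463440), Rational(1, 2)) = Pow(Add(Add(-27, Add(Add(71, -1), -57)), -463440), Rational(1, 2)) = Pow(Add(Add(-27, Add(70, -57)), -463440), Rational(1, 2)) = Pow(Add(Add(-27, 13), -463440), Rational(1, 2)) = Pow(Add(-14, -463440), Rational(1, 2)) = Pow(-463454, Rational(1, 2)) = Mul(I, Pow(463454, Rational(1, 2)))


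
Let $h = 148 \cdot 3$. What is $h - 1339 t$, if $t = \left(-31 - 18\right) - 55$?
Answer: $139700$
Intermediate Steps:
$h = 444$
$t = -104$ ($t = -49 - 55 = -104$)
$h - 1339 t = 444 - -139256 = 444 + 139256 = 139700$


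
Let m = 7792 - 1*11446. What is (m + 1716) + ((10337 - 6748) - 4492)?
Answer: -2841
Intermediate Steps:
m = -3654 (m = 7792 - 11446 = -3654)
(m + 1716) + ((10337 - 6748) - 4492) = (-3654 + 1716) + ((10337 - 6748) - 4492) = -1938 + (3589 - 4492) = -1938 - 903 = -2841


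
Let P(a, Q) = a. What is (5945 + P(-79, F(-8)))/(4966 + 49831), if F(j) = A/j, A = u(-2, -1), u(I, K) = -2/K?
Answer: 5866/54797 ≈ 0.10705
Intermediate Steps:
A = 2 (A = -2/(-1) = -2*(-1) = 2)
F(j) = 2/j
(5945 + P(-79, F(-8)))/(4966 + 49831) = (5945 - 79)/(4966 + 49831) = 5866/54797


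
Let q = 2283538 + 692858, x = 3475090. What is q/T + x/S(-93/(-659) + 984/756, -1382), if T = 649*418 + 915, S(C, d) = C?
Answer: 39271485249722622/16303783709 ≈ 2.4087e+6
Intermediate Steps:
T = 272197 (T = 271282 + 915 = 272197)
q = 2976396
q/T + x/S(-93/(-659) + 984/756, -1382) = 2976396/272197 + 3475090/(-93/(-659) + 984/756) = 2976396*(1/272197) + 3475090/(-93*(-1/659) + 984*(1/756)) = 2976396/272197 + 3475090/(93/659 + 82/63) = 2976396/272197 + 3475090/(59897/41517) = 2976396/272197 + 3475090*(41517/59897) = 2976396/272197 + 144275311530/59897 = 39271485249722622/16303783709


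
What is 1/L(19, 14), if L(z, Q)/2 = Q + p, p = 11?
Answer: 1/50 ≈ 0.020000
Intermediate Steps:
L(z, Q) = 22 + 2*Q (L(z, Q) = 2*(Q + 11) = 2*(11 + Q) = 22 + 2*Q)
1/L(19, 14) = 1/(22 + 2*14) = 1/(22 + 28) = 1/50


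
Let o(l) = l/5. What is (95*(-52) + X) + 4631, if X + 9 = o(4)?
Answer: -1586/5 ≈ -317.20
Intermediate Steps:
o(l) = l/5 (o(l) = l*(⅕) = l/5)
X = -41/5 (X = -9 + (⅕)*4 = -9 + ⅘ = -41/5 ≈ -8.2000)
(95*(-52) + X) + 4631 = (95*(-52) - 41/5) + 4631 = (-4940 - 41/5) + 4631 = -24741/5 + 4631 = -1586/5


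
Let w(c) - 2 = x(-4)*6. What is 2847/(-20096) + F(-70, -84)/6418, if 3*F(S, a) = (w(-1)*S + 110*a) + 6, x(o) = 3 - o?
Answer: -151139141/193464192 ≈ -0.78123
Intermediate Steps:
w(c) = 44 (w(c) = 2 + (3 - 1*(-4))*6 = 2 + (3 + 4)*6 = 2 + 7*6 = 2 + 42 = 44)
F(S, a) = 2 + 44*S/3 + 110*a/3 (F(S, a) = ((44*S + 110*a) + 6)/3 = (6 + 44*S + 110*a)/3 = 2 + 44*S/3 + 110*a/3)
2847/(-20096) + F(-70, -84)/6418 = 2847/(-20096) + (2 + (44/3)*(-70) + (110/3)*(-84))/6418 = 2847*(-1/20096) + (2 - 3080/3 - 3080)*(1/6418) = -2847/20096 - 12314/3*1/6418 = -2847/20096 - 6157/9627 = -151139141/193464192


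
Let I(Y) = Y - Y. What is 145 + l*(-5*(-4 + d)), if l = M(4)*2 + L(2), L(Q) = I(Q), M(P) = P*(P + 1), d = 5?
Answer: -55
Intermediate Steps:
M(P) = P*(1 + P)
I(Y) = 0
L(Q) = 0
l = 40 (l = (4*(1 + 4))*2 + 0 = (4*5)*2 + 0 = 20*2 + 0 = 40 + 0 = 40)
145 + l*(-5*(-4 + d)) = 145 + 40*(-5*(-4 + 5)) = 145 + 40*(-5*1) = 145 + 40*(-5) = 145 - 200 = -55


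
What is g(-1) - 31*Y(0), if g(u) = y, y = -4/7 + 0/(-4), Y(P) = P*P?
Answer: -4/7 ≈ -0.57143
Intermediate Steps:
Y(P) = P**2
y = -4/7 (y = -4*1/7 + 0*(-1/4) = -4/7 + 0 = -4/7 ≈ -0.57143)
g(u) = -4/7
g(-1) - 31*Y(0) = -4/7 - 31*0**2 = -4/7 - 31*0 = -4/7 + 0 = -4/7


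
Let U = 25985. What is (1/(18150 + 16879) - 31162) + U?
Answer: -181345132/35029 ≈ -5177.0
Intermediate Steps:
(1/(18150 + 16879) - 31162) + U = (1/(18150 + 16879) - 31162) + 25985 = (1/35029 - 31162) + 25985 = -1091573697/35029 + 25985 = -181345132/35029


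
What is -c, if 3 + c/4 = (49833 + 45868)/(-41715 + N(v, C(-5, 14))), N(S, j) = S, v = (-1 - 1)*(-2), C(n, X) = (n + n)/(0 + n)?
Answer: 883336/41711 ≈ 21.178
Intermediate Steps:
C(n, X) = 2 (C(n, X) = (2*n)/n = 2)
v = 4 (v = -2*(-2) = 4)
c = -883336/41711 (c = -12 + 4*((49833 + 45868)/(-41715 + 4)) = -12 + 4*(95701/(-41711)) = -12 + 4*(95701*(-1/41711)) = -12 + 4*(-95701/41711) = -12 - 382804/41711 = -883336/41711 ≈ -21.178)
-c = -1*(-883336/41711) = 883336/41711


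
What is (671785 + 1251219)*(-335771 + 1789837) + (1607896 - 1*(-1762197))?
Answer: 2796178104357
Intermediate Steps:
(671785 + 1251219)*(-335771 + 1789837) + (1607896 - 1*(-1762197)) = 1923004*1454066 + (1607896 + 1762197) = 2796174734264 + 3370093 = 2796178104357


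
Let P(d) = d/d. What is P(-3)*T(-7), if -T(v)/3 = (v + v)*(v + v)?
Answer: -588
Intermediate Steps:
P(d) = 1
T(v) = -12*v² (T(v) = -3*(v + v)*(v + v) = -3*2*v*2*v = -12*v²)
P(-3)*T(-7) = 1*(-12*(-7)²) = 1*(-12*49) = 1*(-588) = -588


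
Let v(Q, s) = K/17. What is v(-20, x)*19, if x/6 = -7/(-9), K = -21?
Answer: -399/17 ≈ -23.471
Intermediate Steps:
x = 14/3 (x = 6*(-7/(-9)) = 6*(-7*(-⅑)) = 6*(7/9) = 14/3 ≈ 4.6667)
v(Q, s) = -21/17
v(-20, x)*19 = -21/17*19 = -399/17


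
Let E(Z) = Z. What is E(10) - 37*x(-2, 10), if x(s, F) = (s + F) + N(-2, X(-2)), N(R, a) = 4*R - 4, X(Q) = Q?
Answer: 158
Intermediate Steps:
N(R, a) = -4 + 4*R
x(s, F) = -12 + F + s (x(s, F) = (s + F) + (-4 + 4*(-2)) = (F + s) + (-4 - 8) = (F + s) - 12 = -12 + F + s)
E(10) - 37*x(-2, 10) = 10 - 37*(-12 + 10 - 2) = 10 - 37*(-4) = 10 + 148 = 158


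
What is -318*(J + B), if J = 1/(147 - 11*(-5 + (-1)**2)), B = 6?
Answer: -364746/191 ≈ -1909.7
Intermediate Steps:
J = 1/191 (J = 1/(147 - 11*(-5 + 1)) = 1/(147 - 11*(-4)) = 1/(147 + 44) = 1/191 ≈ 0.0052356)
-318*(J + B) = -318*(1/191 + 6) = -318*1147/191 = -364746/191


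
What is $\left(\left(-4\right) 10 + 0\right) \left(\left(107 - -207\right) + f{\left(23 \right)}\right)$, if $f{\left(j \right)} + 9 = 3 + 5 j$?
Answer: $-16920$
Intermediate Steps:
$f{\left(j \right)} = -6 + 5 j$ ($f{\left(j \right)} = -9 + \left(3 + 5 j\right) = -6 + 5 j$)
$\left(\left(-4\right) 10 + 0\right) \left(\left(107 - -207\right) + f{\left(23 \right)}\right) = \left(\left(-4\right) 10 + 0\right) \left(\left(107 - -207\right) + \left(-6 + 5 \cdot 23\right)\right) = \left(-40 + 0\right) \left(\left(107 + 207\right) + \left(-6 + 115\right)\right) = - 40 \left(314 + 109\right) = \left(-40\right) 423 = -16920$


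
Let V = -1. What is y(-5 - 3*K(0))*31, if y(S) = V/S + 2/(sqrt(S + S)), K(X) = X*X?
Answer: 31/5 - 31*I*sqrt(10)/5 ≈ 6.2 - 19.606*I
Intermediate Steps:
K(X) = X**2
y(S) = -1/S + sqrt(2)/sqrt(S) (y(S) = -1/S + 2/(sqrt(S + S)) = -1/S + 2/(sqrt(2*S)) = -1/S + 2/((sqrt(2)*sqrt(S))) = -1/S + 2*(sqrt(2)/(2*sqrt(S))) = -1/S + sqrt(2)/sqrt(S))
y(-5 - 3*K(0))*31 = (-1/(-5 - 3*0**2) + sqrt(2)/sqrt(-5 - 3*0**2))*31 = (-1/(-5 - 3*0) + sqrt(2)/sqrt(-5 - 3*0))*31 = (-1/(-5 + 0) + sqrt(2)/sqrt(-5 + 0))*31 = (-1/(-5) + sqrt(2)/sqrt(-5))*31 = (-1*(-1/5) + sqrt(2)*(-I*sqrt(5)/5))*31 = (1/5 - I*sqrt(10)/5)*31 = 31/5 - 31*I*sqrt(10)/5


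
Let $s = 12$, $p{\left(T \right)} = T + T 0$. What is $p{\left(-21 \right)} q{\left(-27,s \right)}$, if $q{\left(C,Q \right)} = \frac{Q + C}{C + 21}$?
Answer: $- \frac{105}{2} \approx -52.5$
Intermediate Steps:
$p{\left(T \right)} = T$ ($p{\left(T \right)} = T + 0 = T$)
$q{\left(C,Q \right)} = \frac{C + Q}{21 + C}$
$p{\left(-21 \right)} q{\left(-27,s \right)} = - 21 \frac{-27 + 12}{21 - 27} = - 21 \frac{1}{-6} \left(-15\right) = - 21 \left(\left(- \frac{1}{6}\right) \left(-15\right)\right) = \left(-21\right) \frac{5}{2} = - \frac{105}{2}$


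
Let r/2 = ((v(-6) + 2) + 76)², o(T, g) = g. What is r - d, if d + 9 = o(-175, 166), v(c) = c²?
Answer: 25835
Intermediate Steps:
d = 157 (d = -9 + 166 = 157)
r = 25992 (r = 2*(((-6)² + 2) + 76)² = 2*((36 + 2) + 76)² = 2*(38 + 76)² = 2*114² = 2*12996 = 25992)
r - d = 25992 - 1*157 = 25992 - 157 = 25835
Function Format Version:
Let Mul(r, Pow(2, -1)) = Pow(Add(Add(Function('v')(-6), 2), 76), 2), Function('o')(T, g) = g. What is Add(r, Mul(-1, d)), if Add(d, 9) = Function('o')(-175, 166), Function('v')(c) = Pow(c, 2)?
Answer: 25835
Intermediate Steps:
d = 157 (d = Add(-9, 166) = 157)
r = 25992 (r = Mul(2, Pow(Add(Add(Pow(-6, 2), 2), 76), 2)) = Mul(2, Pow(Add(Add(36, 2), 76), 2)) = Mul(2, Pow(Add(38, 76), 2)) = Mul(2, Pow(114, 2)) = Mul(2, 12996) = 25992)
Add(r, Mul(-1, d)) = Add(25992, Mul(-1, 157)) = Add(25992, -157) = 25835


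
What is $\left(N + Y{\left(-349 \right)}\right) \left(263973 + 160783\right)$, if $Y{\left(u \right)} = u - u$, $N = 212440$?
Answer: $90235164640$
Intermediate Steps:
$Y{\left(u \right)} = 0$
$\left(N + Y{\left(-349 \right)}\right) \left(263973 + 160783\right) = \left(212440 + 0\right) \left(263973 + 160783\right) = 212440 \cdot 424756 = 90235164640$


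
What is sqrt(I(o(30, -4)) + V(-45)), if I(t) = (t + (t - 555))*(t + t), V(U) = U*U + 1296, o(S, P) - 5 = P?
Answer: sqrt(2215) ≈ 47.064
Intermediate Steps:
o(S, P) = 5 + P
V(U) = 1296 + U**2 (V(U) = U**2 + 1296 = 1296 + U**2)
I(t) = 2*t*(-555 + 2*t) (I(t) = (t + (-555 + t))*(2*t) = (-555 + 2*t)*(2*t) = 2*t*(-555 + 2*t))
sqrt(I(o(30, -4)) + V(-45)) = sqrt(2*(5 - 4)*(-555 + 2*(5 - 4)) + (1296 + (-45)**2)) = sqrt(2*1*(-555 + 2*1) + (1296 + 2025)) = sqrt(2*1*(-555 + 2) + 3321) = sqrt(2*1*(-553) + 3321) = sqrt(-1106 + 3321) = sqrt(2215)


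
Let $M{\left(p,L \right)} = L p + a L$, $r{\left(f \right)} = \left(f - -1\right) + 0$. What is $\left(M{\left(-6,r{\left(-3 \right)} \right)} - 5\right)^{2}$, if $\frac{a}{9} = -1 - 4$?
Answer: $9409$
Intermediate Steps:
$r{\left(f \right)} = 1 + f$ ($r{\left(f \right)} = \left(f + \left(-3 + 4\right)\right) + 0 = \left(f + 1\right) + 0 = \left(1 + f\right) + 0 = 1 + f$)
$a = -45$ ($a = 9 \left(-1 - 4\right) = 9 \left(-5\right) = -45$)
$M{\left(p,L \right)} = - 45 L + L p$ ($M{\left(p,L \right)} = L p - 45 L = - 45 L + L p$)
$\left(M{\left(-6,r{\left(-3 \right)} \right)} - 5\right)^{2} = \left(\left(1 - 3\right) \left(-45 - 6\right) - 5\right)^{2} = \left(\left(-2\right) \left(-51\right) - 5\right)^{2} = \left(102 - 5\right)^{2} = 97^{2} = 9409$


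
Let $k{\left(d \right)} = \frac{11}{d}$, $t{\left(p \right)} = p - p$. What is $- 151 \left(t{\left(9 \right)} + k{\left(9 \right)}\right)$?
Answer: $- \frac{1661}{9} \approx -184.56$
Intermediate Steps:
$t{\left(p \right)} = 0$
$- 151 \left(t{\left(9 \right)} + k{\left(9 \right)}\right) = - 151 \left(0 + \frac{11}{9}\right) = \left(-151\right) \frac{11}{9} = - \frac{1661}{9}$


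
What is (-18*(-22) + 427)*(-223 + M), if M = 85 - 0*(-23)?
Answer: -113574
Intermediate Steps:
M = 85 (M = 85 - 1*0 = 85 + 0 = 85)
(-18*(-22) + 427)*(-223 + M) = (-18*(-22) + 427)*(-223 + 85) = (396 + 427)*(-138) = 823*(-138) = -113574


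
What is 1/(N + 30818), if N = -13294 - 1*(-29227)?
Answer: 1/46751 ≈ 2.1390e-5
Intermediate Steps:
N = 15933 (N = -13294 + 29227 = 15933)
1/(N + 30818) = 1/(15933 + 30818) = 1/46751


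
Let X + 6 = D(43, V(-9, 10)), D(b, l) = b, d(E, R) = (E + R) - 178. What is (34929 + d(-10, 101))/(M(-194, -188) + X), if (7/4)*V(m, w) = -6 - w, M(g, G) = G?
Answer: -34842/151 ≈ -230.74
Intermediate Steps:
d(E, R) = -178 + E + R
V(m, w) = -24/7 - 4*w/7 (V(m, w) = 4*(-6 - w)/7 = -24/7 - 4*w/7)
X = 37 (X = -6 + 43 = 37)
(34929 + d(-10, 101))/(M(-194, -188) + X) = (34929 + (-178 - 10 + 101))/(-188 + 37) = (34929 - 87)/(-151) = 34842*(-1/151) = -34842/151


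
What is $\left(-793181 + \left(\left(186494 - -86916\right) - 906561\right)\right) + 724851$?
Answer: $-701481$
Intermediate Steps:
$\left(-793181 + \left(\left(186494 - -86916\right) - 906561\right)\right) + 724851 = \left(-793181 + \left(\left(186494 + 86916\right) - 906561\right)\right) + 724851 = \left(-793181 + \left(273410 - 906561\right)\right) + 724851 = \left(-793181 - 633151\right) + 724851 = -1426332 + 724851 = -701481$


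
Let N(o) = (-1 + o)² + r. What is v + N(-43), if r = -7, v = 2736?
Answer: 4665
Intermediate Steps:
N(o) = -7 + (-1 + o)² (N(o) = (-1 + o)² - 7 = -7 + (-1 + o)²)
v + N(-43) = 2736 + (-7 + (-1 - 43)²) = 2736 + (-7 + (-44)²) = 2736 + (-7 + 1936) = 2736 + 1929 = 4665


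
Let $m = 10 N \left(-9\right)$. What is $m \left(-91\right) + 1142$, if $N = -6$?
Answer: $-47998$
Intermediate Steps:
$m = 540$ ($m = 10 \left(-6\right) \left(-9\right) = \left(-60\right) \left(-9\right) = 540$)
$m \left(-91\right) + 1142 = 540 \left(-91\right) + 1142 = -49140 + 1142 = -47998$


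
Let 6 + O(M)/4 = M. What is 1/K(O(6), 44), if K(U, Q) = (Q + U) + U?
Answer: 1/44 ≈ 0.022727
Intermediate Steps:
O(M) = -24 + 4*M
K(U, Q) = Q + 2*U
1/K(O(6), 44) = 1/(44 + 2*(-24 + 4*6)) = 1/(44 + 2*(-24 + 24)) = 1/(44 + 2*0) = 1/(44 + 0) = 1/44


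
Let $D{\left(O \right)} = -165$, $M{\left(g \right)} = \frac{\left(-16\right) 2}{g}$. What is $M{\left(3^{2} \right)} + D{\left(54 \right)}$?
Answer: $- \frac{1517}{9} \approx -168.56$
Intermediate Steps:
$M{\left(g \right)} = - \frac{32}{g}$
$M{\left(3^{2} \right)} + D{\left(54 \right)} = - \frac{32}{3^{2}} - 165 = - \frac{32}{9} - 165 = - \frac{1517}{9}$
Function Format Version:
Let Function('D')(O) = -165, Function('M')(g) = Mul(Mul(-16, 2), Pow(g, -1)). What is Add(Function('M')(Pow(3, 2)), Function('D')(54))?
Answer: Rational(-1517, 9) ≈ -168.56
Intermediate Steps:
Function('M')(g) = Mul(-32, Pow(g, -1))
Add(Function('M')(Pow(3, 2)), Function('D')(54)) = Add(Mul(-32, Pow(Pow(3, 2), -1)), -165) = Add(Mul(-32, Pow(9, -1)), -165) = Add(Mul(-32, Rational(1, 9)), -165) = Add(Rational(-32, 9), -165) = Rational(-1517, 9)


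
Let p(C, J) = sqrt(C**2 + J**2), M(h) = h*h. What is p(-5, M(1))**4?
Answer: 676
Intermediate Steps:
M(h) = h**2
p(-5, M(1))**4 = (sqrt((-5)**2 + (1**2)**2))**4 = (sqrt(25 + 1**2))**4 = (sqrt(25 + 1))**4 = (sqrt(26))**4 = 676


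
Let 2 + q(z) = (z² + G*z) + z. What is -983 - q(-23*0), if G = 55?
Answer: -981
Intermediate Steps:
q(z) = -2 + z² + 56*z (q(z) = -2 + ((z² + 55*z) + z) = -2 + (z² + 56*z) = -2 + z² + 56*z)
-983 - q(-23*0) = -983 - (-2 + (-23*0)² + 56*(-23*0)) = -983 - (-2 + 0² + 56*0) = -983 - (-2 + 0 + 0) = -983 - 1*(-2) = -983 + 2 = -981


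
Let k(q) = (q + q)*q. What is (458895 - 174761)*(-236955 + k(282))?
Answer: -22136027538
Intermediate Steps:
k(q) = 2*q² (k(q) = (2*q)*q = 2*q²)
(458895 - 174761)*(-236955 + k(282)) = (458895 - 174761)*(-236955 + 2*282²) = 284134*(-236955 + 2*79524) = 284134*(-236955 + 159048) = 284134*(-77907) = -22136027538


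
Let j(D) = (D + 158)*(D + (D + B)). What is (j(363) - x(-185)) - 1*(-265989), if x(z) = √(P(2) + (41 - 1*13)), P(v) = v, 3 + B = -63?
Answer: 609849 - √30 ≈ 6.0984e+5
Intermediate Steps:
B = -66 (B = -3 - 63 = -66)
x(z) = √30 (x(z) = √(2 + (41 - 1*13)) = √(2 + (41 - 13)) = √(2 + 28) = √30)
j(D) = (-66 + 2*D)*(158 + D) (j(D) = (D + 158)*(D + (D - 66)) = (158 + D)*(D + (-66 + D)) = (158 + D)*(-66 + 2*D) = (-66 + 2*D)*(158 + D))
(j(363) - x(-185)) - 1*(-265989) = ((-10428 + 2*363² + 250*363) - √30) - 1*(-265989) = ((-10428 + 2*131769 + 90750) - √30) + 265989 = ((-10428 + 263538 + 90750) - √30) + 265989 = (343860 - √30) + 265989 = 609849 - √30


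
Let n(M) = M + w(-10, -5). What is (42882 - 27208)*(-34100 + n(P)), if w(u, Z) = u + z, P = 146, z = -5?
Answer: -532430106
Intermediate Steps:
w(u, Z) = -5 + u (w(u, Z) = u - 5 = -5 + u)
n(M) = -15 + M (n(M) = M + (-5 - 10) = M - 15 = -15 + M)
(42882 - 27208)*(-34100 + n(P)) = (42882 - 27208)*(-34100 + (-15 + 146)) = 15674*(-34100 + 131) = 15674*(-33969) = -532430106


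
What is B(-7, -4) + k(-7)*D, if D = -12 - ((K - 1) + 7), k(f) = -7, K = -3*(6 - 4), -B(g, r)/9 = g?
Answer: 147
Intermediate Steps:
B(g, r) = -9*g
K = -6 (K = -3*2 = -6)
D = -12 (D = -12 - ((-6 - 1) + 7) = -12 - (-7 + 7) = -12 - 1*0 = -12 + 0 = -12)
B(-7, -4) + k(-7)*D = -9*(-7) - 7*(-12) = 63 + 84 = 147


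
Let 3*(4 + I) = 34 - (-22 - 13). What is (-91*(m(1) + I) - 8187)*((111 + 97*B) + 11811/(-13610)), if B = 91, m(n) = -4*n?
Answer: -580925746344/6805 ≈ -8.5367e+7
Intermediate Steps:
I = 19 (I = -4 + (34 - (-22 - 13))/3 = -4 + (34 - 1*(-35))/3 = -4 + (34 + 35)/3 = -4 + (⅓)*69 = -4 + 23 = 19)
(-91*(m(1) + I) - 8187)*((111 + 97*B) + 11811/(-13610)) = (-91*(-4*1 + 19) - 8187)*((111 + 97*91) + 11811/(-13610)) = (-91*(-4 + 19) - 8187)*((111 + 8827) + 11811*(-1/13610)) = (-91*15 - 8187)*(8938 - 11811/13610) = (-1365 - 8187)*(121634369/13610) = -9552*121634369/13610 = -580925746344/6805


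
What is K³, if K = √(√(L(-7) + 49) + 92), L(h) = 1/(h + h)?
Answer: √14*(1288 + √9590)^(3/2)/196 ≈ 984.96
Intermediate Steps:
L(h) = 1/(2*h)
K = √(92 + √9590/14) (K = √(√((½)/(-7) + 49) + 92) = √(√((½)*(-⅐) + 49) + 92) = √(√(-1/14 + 49) + 92) = √(√(685/14) + 92) = √(√9590/14 + 92) = √(92 + √9590/14) ≈ 9.9496)
K³ = (√(18032 + 14*√9590)/14)³ = (18032 + 14*√9590)^(3/2)/2744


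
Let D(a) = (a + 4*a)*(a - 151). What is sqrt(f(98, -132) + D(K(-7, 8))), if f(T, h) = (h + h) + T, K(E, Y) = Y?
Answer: 3*I*sqrt(654) ≈ 76.72*I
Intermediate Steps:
f(T, h) = T + 2*h (f(T, h) = 2*h + T = T + 2*h)
D(a) = 5*a*(-151 + a) (D(a) = (5*a)*(-151 + a) = 5*a*(-151 + a))
sqrt(f(98, -132) + D(K(-7, 8))) = sqrt((98 + 2*(-132)) + 5*8*(-151 + 8)) = sqrt((98 - 264) + 5*8*(-143)) = sqrt(-166 - 5720) = sqrt(-5886) = 3*I*sqrt(654)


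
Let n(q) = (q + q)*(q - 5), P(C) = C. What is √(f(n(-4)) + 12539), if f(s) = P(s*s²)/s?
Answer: √17723 ≈ 133.13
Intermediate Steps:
n(q) = 2*q*(-5 + q) (n(q) = (2*q)*(-5 + q) = 2*q*(-5 + q))
f(s) = s² (f(s) = (s*s²)/s = s³/s = s²)
√(f(n(-4)) + 12539) = √((2*(-4)*(-5 - 4))² + 12539) = √((2*(-4)*(-9))² + 12539) = √(72² + 12539) = √(5184 + 12539) = √17723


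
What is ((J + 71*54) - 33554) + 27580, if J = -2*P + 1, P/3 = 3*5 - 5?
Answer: -2199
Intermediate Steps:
P = 30 (P = 3*(3*5 - 5) = 3*(15 - 5) = 3*10 = 30)
J = -59 (J = -2*30 + 1 = -60 + 1 = -59)
((J + 71*54) - 33554) + 27580 = ((-59 + 71*54) - 33554) + 27580 = ((-59 + 3834) - 33554) + 27580 = (3775 - 33554) + 27580 = -29779 + 27580 = -2199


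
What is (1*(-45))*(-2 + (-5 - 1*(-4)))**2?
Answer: -405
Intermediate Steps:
(1*(-45))*(-2 + (-5 - 1*(-4)))**2 = -45*(-2 + (-5 + 4))**2 = -45*(-2 - 1)**2 = -45*(-3)**2 = -45*9 = -405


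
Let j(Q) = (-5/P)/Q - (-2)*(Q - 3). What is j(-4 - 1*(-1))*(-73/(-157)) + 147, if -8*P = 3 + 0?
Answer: 196907/1413 ≈ 139.35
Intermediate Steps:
P = -3/8 (P = -(3 + 0)/8 = -1/8*3 = -3/8 ≈ -0.37500)
j(Q) = -6 + 2*Q + 40/(3*Q) (j(Q) = (-5/(-3/8))/Q - (-2)*(Q - 3) = (-5*(-8/3))/Q - (-2)*(-3 + Q) = 40/(3*Q) - (6 - 2*Q) = 40/(3*Q) + (-6 + 2*Q) = -6 + 2*Q + 40/(3*Q))
j(-4 - 1*(-1))*(-73/(-157)) + 147 = (-6 + 2*(-4 - 1*(-1)) + 40/(3*(-4 - 1*(-1))))*(-73/(-157)) + 147 = (-6 + 2*(-4 + 1) + 40/(3*(-4 + 1)))*(-73*(-1/157)) + 147 = (-6 + 2*(-3) + (40/3)/(-3))*(73/157) + 147 = (-6 - 6 + (40/3)*(-1/3))*(73/157) + 147 = (-6 - 6 - 40/9)*(73/157) + 147 = -148/9*73/157 + 147 = -10804/1413 + 147 = 196907/1413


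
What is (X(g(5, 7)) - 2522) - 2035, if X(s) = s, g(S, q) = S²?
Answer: -4532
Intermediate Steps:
(X(g(5, 7)) - 2522) - 2035 = (5² - 2522) - 2035 = (25 - 2522) - 2035 = -2497 - 2035 = -4532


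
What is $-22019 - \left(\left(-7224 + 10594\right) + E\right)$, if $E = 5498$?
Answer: $-30887$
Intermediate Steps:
$-22019 - \left(\left(-7224 + 10594\right) + E\right) = -22019 - \left(\left(-7224 + 10594\right) + 5498\right) = -22019 - \left(3370 + 5498\right) = -22019 - 8868 = -30887$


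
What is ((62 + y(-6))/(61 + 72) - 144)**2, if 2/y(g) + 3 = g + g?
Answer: 81997467904/3980025 ≈ 20602.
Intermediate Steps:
y(g) = 2/(-3 + 2*g) (y(g) = 2/(-3 + (g + g)) = 2/(-3 + 2*g))
((62 + y(-6))/(61 + 72) - 144)**2 = ((62 + 2/(-3 + 2*(-6)))/(61 + 72) - 144)**2 = ((62 + 2/(-3 - 12))/133 - 144)**2 = ((62 + 2/(-15))*(1/133) - 144)**2 = ((62 + 2*(-1/15))*(1/133) - 144)**2 = ((62 - 2/15)*(1/133) - 144)**2 = ((928/15)*(1/133) - 144)**2 = (928/1995 - 144)**2 = (-286352/1995)**2 = 81997467904/3980025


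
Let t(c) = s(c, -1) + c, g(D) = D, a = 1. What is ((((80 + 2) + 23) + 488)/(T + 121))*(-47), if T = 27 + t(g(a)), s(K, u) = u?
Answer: -27871/148 ≈ -188.32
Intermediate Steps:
t(c) = -1 + c
T = 27 (T = 27 + (-1 + 1) = 27 + 0 = 27)
((((80 + 2) + 23) + 488)/(T + 121))*(-47) = ((((80 + 2) + 23) + 488)/(27 + 121))*(-47) = (((82 + 23) + 488)/148)*(-47) = ((105 + 488)*(1/148))*(-47) = (593*(1/148))*(-47) = (593/148)*(-47) = -27871/148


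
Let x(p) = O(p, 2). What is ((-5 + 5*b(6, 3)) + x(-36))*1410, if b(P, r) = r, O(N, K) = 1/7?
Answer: 100110/7 ≈ 14301.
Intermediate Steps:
O(N, K) = ⅐
x(p) = ⅐
((-5 + 5*b(6, 3)) + x(-36))*1410 = ((-5 + 5*3) + ⅐)*1410 = ((-5 + 15) + ⅐)*1410 = (10 + ⅐)*1410 = (71/7)*1410 = 100110/7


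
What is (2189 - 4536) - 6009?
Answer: -8356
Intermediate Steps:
(2189 - 4536) - 6009 = -2347 - 6009 = -8356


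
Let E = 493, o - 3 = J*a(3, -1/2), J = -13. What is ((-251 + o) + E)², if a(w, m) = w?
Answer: 42436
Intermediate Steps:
o = -36 (o = 3 - 13*3 = 3 - 39 = -36)
((-251 + o) + E)² = ((-251 - 36) + 493)² = (-287 + 493)² = 206² = 42436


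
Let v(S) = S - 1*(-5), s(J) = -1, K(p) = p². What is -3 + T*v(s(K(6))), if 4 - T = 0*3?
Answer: 13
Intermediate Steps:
T = 4 (T = 4 - 0*3 = 4 - 1*0 = 4 + 0 = 4)
v(S) = 5 + S (v(S) = S + 5 = 5 + S)
-3 + T*v(s(K(6))) = -3 + 4*(5 - 1) = -3 + 4*4 = -3 + 16 = 13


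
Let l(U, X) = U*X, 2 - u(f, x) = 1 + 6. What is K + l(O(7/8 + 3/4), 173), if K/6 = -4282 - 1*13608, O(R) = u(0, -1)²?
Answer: -103015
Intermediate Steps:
u(f, x) = -5 (u(f, x) = 2 - (1 + 6) = 2 - 1*7 = 2 - 7 = -5)
O(R) = 25 (O(R) = (-5)² = 25)
K = -107340 (K = 6*(-4282 - 1*13608) = 6*(-4282 - 13608) = 6*(-17890) = -107340)
K + l(O(7/8 + 3/4), 173) = -107340 + 25*173 = -107340 + 4325 = -103015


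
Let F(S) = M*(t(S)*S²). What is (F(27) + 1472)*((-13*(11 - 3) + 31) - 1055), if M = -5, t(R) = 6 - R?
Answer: -88003176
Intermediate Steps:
F(S) = -5*S²*(6 - S) (F(S) = -5*(6 - S)*S² = -5*S²*(6 - S))
(F(27) + 1472)*((-13*(11 - 3) + 31) - 1055) = (5*27²*(-6 + 27) + 1472)*((-13*(11 - 3) + 31) - 1055) = (5*729*21 + 1472)*((-13*8 + 31) - 1055) = (76545 + 1472)*((-104 + 31) - 1055) = 78017*(-73 - 1055) = 78017*(-1128) = -88003176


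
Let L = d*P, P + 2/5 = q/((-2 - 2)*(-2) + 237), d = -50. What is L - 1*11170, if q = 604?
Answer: -552390/49 ≈ -11273.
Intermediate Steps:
P = 506/245 (P = -⅖ + 604/((-2 - 2)*(-2) + 237) = -⅖ + 604/(-4*(-2) + 237) = -⅖ + 604/(8 + 237) = -⅖ + 604/245 = 506/245 ≈ 2.0653)
L = -5060/49 (L = -50*506/245 = -5060/49 ≈ -103.27)
L - 1*11170 = -5060/49 - 1*11170 = -5060/49 - 11170 = -552390/49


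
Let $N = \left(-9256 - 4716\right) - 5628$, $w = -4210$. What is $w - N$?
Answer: $15390$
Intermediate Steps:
$N = -19600$ ($N = -13972 - 5628 = -19600$)
$w - N = -4210 - -19600 = -4210 + 19600 = 15390$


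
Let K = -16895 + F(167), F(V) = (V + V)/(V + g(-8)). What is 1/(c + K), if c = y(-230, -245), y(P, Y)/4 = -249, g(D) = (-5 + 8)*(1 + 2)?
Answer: -88/1574241 ≈ -5.5900e-5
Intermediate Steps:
g(D) = 9 (g(D) = 3*3 = 9)
y(P, Y) = -996 (y(P, Y) = 4*(-249) = -996)
F(V) = 2*V/(9 + V) (F(V) = (V + V)/(V + 9) = (2*V)/(9 + V) = 2*V/(9 + V))
c = -996
K = -1486593/88 (K = -16895 + 2*167/(9 + 167) = -16895 + 2*167/176 = -16895 + 2*167*(1/176) = -16895 + 167/88 = -1486593/88 ≈ -16893.)
1/(c + K) = 1/(-996 - 1486593/88) = 1/(-1574241/88) = -88/1574241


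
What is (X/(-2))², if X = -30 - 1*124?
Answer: 5929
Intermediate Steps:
X = -154 (X = -30 - 124 = -154)
(X/(-2))² = (-154/(-2))² = (-154*(-½))² = 77² = 5929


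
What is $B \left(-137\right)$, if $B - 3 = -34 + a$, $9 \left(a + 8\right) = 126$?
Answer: $3425$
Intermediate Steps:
$a = 6$ ($a = -8 + \frac{1}{9} \cdot 126 = -8 + 14 = 6$)
$B = -25$ ($B = 3 + \left(-34 + 6\right) = 3 - 28 = -25$)
$B \left(-137\right) = \left(-25\right) \left(-137\right) = 3425$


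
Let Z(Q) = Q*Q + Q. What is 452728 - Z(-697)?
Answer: -32384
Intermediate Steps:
Z(Q) = Q + Q² (Z(Q) = Q² + Q = Q + Q²)
452728 - Z(-697) = 452728 - (-697)*(1 - 697) = 452728 - (-697)*(-696) = 452728 - 1*485112 = 452728 - 485112 = -32384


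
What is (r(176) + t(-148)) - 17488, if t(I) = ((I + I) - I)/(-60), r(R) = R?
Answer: -259643/15 ≈ -17310.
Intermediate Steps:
t(I) = -I/60 (t(I) = (2*I - I)*(-1/60) = I*(-1/60) = -I/60)
(r(176) + t(-148)) - 17488 = (176 - 1/60*(-148)) - 17488 = (176 + 37/15) - 17488 = 2677/15 - 17488 = -259643/15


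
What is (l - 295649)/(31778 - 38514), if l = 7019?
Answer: 144315/3368 ≈ 42.849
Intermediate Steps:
(l - 295649)/(31778 - 38514) = (7019 - 295649)/(31778 - 38514) = -288630/(-6736) = -288630*(-1/6736) = 144315/3368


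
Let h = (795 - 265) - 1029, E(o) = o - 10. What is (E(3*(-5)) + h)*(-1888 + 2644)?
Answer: -396144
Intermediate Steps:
E(o) = -10 + o
h = -499 (h = 530 - 1029 = -499)
(E(3*(-5)) + h)*(-1888 + 2644) = ((-10 + 3*(-5)) - 499)*(-1888 + 2644) = ((-10 - 15) - 499)*756 = (-25 - 499)*756 = -524*756 = -396144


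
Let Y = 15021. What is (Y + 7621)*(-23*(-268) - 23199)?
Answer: -385706470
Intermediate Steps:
(Y + 7621)*(-23*(-268) - 23199) = (15021 + 7621)*(-23*(-268) - 23199) = 22642*(6164 - 23199) = 22642*(-17035) = -385706470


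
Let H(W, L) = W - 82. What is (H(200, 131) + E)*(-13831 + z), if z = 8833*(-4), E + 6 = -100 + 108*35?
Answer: -186426096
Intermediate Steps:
H(W, L) = -82 + W
E = 3674 (E = -6 + (-100 + 108*35) = -6 + (-100 + 3780) = -6 + 3680 = 3674)
z = -35332
(H(200, 131) + E)*(-13831 + z) = ((-82 + 200) + 3674)*(-13831 - 35332) = (118 + 3674)*(-49163) = 3792*(-49163) = -186426096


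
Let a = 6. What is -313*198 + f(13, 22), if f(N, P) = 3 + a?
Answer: -61965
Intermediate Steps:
f(N, P) = 9 (f(N, P) = 3 + 6 = 9)
-313*198 + f(13, 22) = -313*198 + 9 = -61974 + 9 = -61965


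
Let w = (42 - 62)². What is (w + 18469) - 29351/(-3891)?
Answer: 73448630/3891 ≈ 18877.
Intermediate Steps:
w = 400 (w = (-20)² = 400)
(w + 18469) - 29351/(-3891) = (400 + 18469) - 29351/(-3891) = 18869 - 29351*(-1/3891) = 18869 + 29351/3891 = 73448630/3891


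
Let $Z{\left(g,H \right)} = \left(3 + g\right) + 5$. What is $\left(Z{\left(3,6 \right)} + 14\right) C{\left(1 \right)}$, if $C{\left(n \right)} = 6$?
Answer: $150$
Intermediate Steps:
$Z{\left(g,H \right)} = 8 + g$
$\left(Z{\left(3,6 \right)} + 14\right) C{\left(1 \right)} = \left(\left(8 + 3\right) + 14\right) 6 = \left(11 + 14\right) 6 = 25 \cdot 6 = 150$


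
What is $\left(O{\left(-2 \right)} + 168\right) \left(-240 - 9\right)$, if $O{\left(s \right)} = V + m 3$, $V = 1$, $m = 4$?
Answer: $-45069$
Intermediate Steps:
$O{\left(s \right)} = 13$ ($O{\left(s \right)} = 1 + 4 \cdot 3 = 1 + 12 = 13$)
$\left(O{\left(-2 \right)} + 168\right) \left(-240 - 9\right) = \left(13 + 168\right) \left(-240 - 9\right) = 181 \left(-249\right) = -45069$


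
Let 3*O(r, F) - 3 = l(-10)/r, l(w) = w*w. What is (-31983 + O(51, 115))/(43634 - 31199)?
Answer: -4893146/1902555 ≈ -2.5719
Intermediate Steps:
l(w) = w²
O(r, F) = 1 + 100/(3*r) (O(r, F) = 1 + ((-10)²/r)/3 = 1 + (100/r)/3 = 1 + 100/(3*r))
(-31983 + O(51, 115))/(43634 - 31199) = (-31983 + (100/3 + 51)/51)/(43634 - 31199) = (-31983 + (1/51)*(253/3))/12435 = (-31983 + 253/153)*(1/12435) = -4893146/153*1/12435 = -4893146/1902555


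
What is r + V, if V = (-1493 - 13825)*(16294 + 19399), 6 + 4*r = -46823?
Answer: -2187028325/4 ≈ -5.4676e+8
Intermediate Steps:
r = -46829/4 (r = -3/2 + (1/4)*(-46823) = -3/2 - 46823/4 = -46829/4 ≈ -11707.)
V = -546745374 (V = -15318*35693 = -546745374)
r + V = -46829/4 - 546745374 = -2187028325/4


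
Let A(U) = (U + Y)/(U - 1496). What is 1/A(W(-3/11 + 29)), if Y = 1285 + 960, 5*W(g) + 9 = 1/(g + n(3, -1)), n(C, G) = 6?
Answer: -2860787/4284523 ≈ -0.66770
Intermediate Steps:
W(g) = -9/5 + 1/(5*(6 + g)) (W(g) = -9/5 + 1/(5*(g + 6)) = -9/5 + 1/(5*(6 + g)))
Y = 2245
A(U) = (2245 + U)/(-1496 + U) (A(U) = (U + 2245)/(U - 1496) = (2245 + U)/(-1496 + U))
1/A(W(-3/11 + 29)) = 1/((2245 + (-53 - 9*(-3/11 + 29))/(5*(6 + (-3/11 + 29))))/(-1496 + (-53 - 9*(-3/11 + 29))/(5*(6 + (-3/11 + 29))))) = 1/((2245 + (-53 - 9*316/11)/(5*(6 + 316/11)))/(-1496 + (-53 - 9*316/11)/(5*(6 + 316/11)))) = 1/((2245 + (-53 - 2844/11)/(5*(382/11)))/(-1496 + (-53 - 2844/11)/(5*(382/11)))) = 1/((2245 + (1/5)*(11/382)*(-3427/11))/(-1496 + (1/5)*(11/382)*(-3427/11))) = 1/((2245 - 3427/1910)/(-1496 - 3427/1910)) = 1/((4284523/1910)/(-2860787/1910)) = 1/(-1910/2860787*4284523/1910) = 1/(-4284523/2860787) = -2860787/4284523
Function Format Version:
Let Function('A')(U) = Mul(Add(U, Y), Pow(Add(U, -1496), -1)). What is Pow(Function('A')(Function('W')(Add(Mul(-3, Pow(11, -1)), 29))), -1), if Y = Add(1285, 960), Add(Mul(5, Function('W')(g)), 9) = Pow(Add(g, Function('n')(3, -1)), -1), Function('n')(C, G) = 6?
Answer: Rational(-2860787, 4284523) ≈ -0.66770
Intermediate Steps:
Function('W')(g) = Add(Rational(-9, 5), Mul(Rational(1, 5), Pow(Add(6, g), -1))) (Function('W')(g) = Add(Rational(-9, 5), Mul(Rational(1, 5), Pow(Add(g, 6), -1))) = Add(Rational(-9, 5), Mul(Rational(1, 5), Pow(Add(6, g), -1))))
Y = 2245
Function('A')(U) = Mul(Pow(Add(-1496, U), -1), Add(2245, U)) (Function('A')(U) = Mul(Add(U, 2245), Pow(Add(U, -1496), -1)) = Mul(Add(2245, U), Pow(Add(-1496, U), -1)) = Mul(Pow(Add(-1496, U), -1), Add(2245, U)))
Pow(Function('A')(Function('W')(Add(Mul(-3, Pow(11, -1)), 29))), -1) = Pow(Mul(Pow(Add(-1496, Mul(Rational(1, 5), Pow(Add(6, Add(Mul(-3, Pow(11, -1)), 29)), -1), Add(-53, Mul(-9, Add(Mul(-3, Pow(11, -1)), 29))))), -1), Add(2245, Mul(Rational(1, 5), Pow(Add(6, Add(Mul(-3, Pow(11, -1)), 29)), -1), Add(-53, Mul(-9, Add(Mul(-3, Pow(11, -1)), 29)))))), -1) = Pow(Mul(Pow(Add(-1496, Mul(Rational(1, 5), Pow(Add(6, Add(Mul(-3, Rational(1, 11)), 29)), -1), Add(-53, Mul(-9, Add(Mul(-3, Rational(1, 11)), 29))))), -1), Add(2245, Mul(Rational(1, 5), Pow(Add(6, Add(Mul(-3, Rational(1, 11)), 29)), -1), Add(-53, Mul(-9, Add(Mul(-3, Rational(1, 11)), 29)))))), -1) = Pow(Mul(Pow(Add(-1496, Mul(Rational(1, 5), Pow(Add(6, Add(Rational(-3, 11), 29)), -1), Add(-53, Mul(-9, Add(Rational(-3, 11), 29))))), -1), Add(2245, Mul(Rational(1, 5), Pow(Add(6, Add(Rational(-3, 11), 29)), -1), Add(-53, Mul(-9, Add(Rational(-3, 11), 29)))))), -1) = Pow(Mul(Pow(Add(-1496, Mul(Rational(1, 5), Pow(Add(6, Rational(316, 11)), -1), Add(-53, Mul(-9, Rational(316, 11))))), -1), Add(2245, Mul(Rational(1, 5), Pow(Add(6, Rational(316, 11)), -1), Add(-53, Mul(-9, Rational(316, 11)))))), -1) = Pow(Mul(Pow(Add(-1496, Mul(Rational(1, 5), Pow(Rational(382, 11), -1), Add(-53, Rational(-2844, 11)))), -1), Add(2245, Mul(Rational(1, 5), Pow(Rational(382, 11), -1), Add(-53, Rational(-2844, 11))))), -1) = Pow(Mul(Pow(Add(-1496, Mul(Rational(1, 5), Rational(11, 382), Rational(-3427, 11))), -1), Add(2245, Mul(Rational(1, 5), Rational(11, 382), Rational(-3427, 11)))), -1) = Pow(Mul(Pow(Add(-1496, Rational(-3427, 1910)), -1), Add(2245, Rational(-3427, 1910))), -1) = Pow(Mul(Pow(Rational(-2860787, 1910), -1), Rational(4284523, 1910)), -1) = Pow(Mul(Rational(-1910, 2860787), Rational(4284523, 1910)), -1) = Pow(Rational(-4284523, 2860787), -1) = Rational(-2860787, 4284523)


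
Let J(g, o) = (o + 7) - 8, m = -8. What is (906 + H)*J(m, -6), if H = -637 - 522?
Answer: 1771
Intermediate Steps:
J(g, o) = -1 + o (J(g, o) = (7 + o) - 8 = -1 + o)
H = -1159
(906 + H)*J(m, -6) = (906 - 1159)*(-1 - 6) = -253*(-7) = 1771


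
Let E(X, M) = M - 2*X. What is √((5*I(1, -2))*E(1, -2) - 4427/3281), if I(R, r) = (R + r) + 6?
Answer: I*√1091021087/3281 ≈ 10.067*I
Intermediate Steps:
I(R, r) = 6 + R + r
√((5*I(1, -2))*E(1, -2) - 4427/3281) = √((5*(6 + 1 - 2))*(-2 - 2*1) - 4427/3281) = √((5*5)*(-2 - 2) - 4427*1/3281) = √(25*(-4) - 4427/3281) = √(-100 - 4427/3281) = √(-332527/3281) = I*√1091021087/3281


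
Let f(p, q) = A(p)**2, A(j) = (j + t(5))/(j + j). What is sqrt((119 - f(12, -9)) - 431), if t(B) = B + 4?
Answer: I*sqrt(20017)/8 ≈ 17.685*I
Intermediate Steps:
t(B) = 4 + B
A(j) = (9 + j)/(2*j) (A(j) = (j + (4 + 5))/(j + j) = (j + 9)/((2*j)) = (9 + j)*(1/(2*j)) = (9 + j)/(2*j))
f(p, q) = (9 + p)**2/(4*p**2) (f(p, q) = ((9 + p)/(2*p))**2 = (9 + p)**2/(4*p**2))
sqrt((119 - f(12, -9)) - 431) = sqrt((119 - (9 + 12)**2/(4*12**2)) - 431) = sqrt((119 - 21**2/(4*144)) - 431) = sqrt((119 - 441/(4*144)) - 431) = sqrt((119 - 1*49/64) - 431) = sqrt((119 - 49/64) - 431) = sqrt(7567/64 - 431) = sqrt(-20017/64) = I*sqrt(20017)/8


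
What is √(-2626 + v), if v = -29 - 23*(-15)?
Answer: I*√2310 ≈ 48.062*I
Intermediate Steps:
v = 316 (v = -29 + 345 = 316)
√(-2626 + v) = √(-2626 + 316) = √(-2310) = I*√2310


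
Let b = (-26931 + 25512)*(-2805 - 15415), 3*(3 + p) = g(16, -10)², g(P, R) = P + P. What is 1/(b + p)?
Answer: 3/77563555 ≈ 3.8678e-8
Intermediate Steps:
g(P, R) = 2*P
p = 1015/3 (p = -3 + (2*16)²/3 = -3 + (⅓)*32² = -3 + (⅓)*1024 = -3 + 1024/3 = 1015/3 ≈ 338.33)
b = 25854180 (b = -1419*(-18220) = 25854180)
1/(b + p) = 1/(25854180 + 1015/3) = 1/(77563555/3) = 3/77563555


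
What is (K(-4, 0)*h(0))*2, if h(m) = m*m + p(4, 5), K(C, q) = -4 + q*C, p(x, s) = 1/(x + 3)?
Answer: -8/7 ≈ -1.1429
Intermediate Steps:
p(x, s) = 1/(3 + x)
K(C, q) = -4 + C*q
h(m) = ⅐ + m² (h(m) = m*m + 1/(3 + 4) = m² + 1/7 = m² + ⅐ = ⅐ + m²)
(K(-4, 0)*h(0))*2 = ((-4 - 4*0)*(⅐ + 0²))*2 = ((-4 + 0)*(⅐ + 0))*2 = -4*⅐*2 = -4/7*2 = -8/7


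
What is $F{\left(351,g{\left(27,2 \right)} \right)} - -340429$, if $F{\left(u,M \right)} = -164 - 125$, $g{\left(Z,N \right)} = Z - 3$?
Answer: $340140$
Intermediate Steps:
$g{\left(Z,N \right)} = -3 + Z$ ($g{\left(Z,N \right)} = Z - 3 = -3 + Z$)
$F{\left(u,M \right)} = -289$
$F{\left(351,g{\left(27,2 \right)} \right)} - -340429 = -289 - -340429 = -289 + 340429 = 340140$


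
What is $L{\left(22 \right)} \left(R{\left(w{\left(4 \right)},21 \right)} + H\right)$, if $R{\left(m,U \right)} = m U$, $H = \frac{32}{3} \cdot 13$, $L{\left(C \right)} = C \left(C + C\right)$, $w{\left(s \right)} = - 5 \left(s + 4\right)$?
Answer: $- \frac{2036672}{3} \approx -6.7889 \cdot 10^{5}$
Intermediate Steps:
$w{\left(s \right)} = -20 - 5 s$ ($w{\left(s \right)} = - 5 \left(4 + s\right) = -20 - 5 s$)
$L{\left(C \right)} = 2 C^{2}$ ($L{\left(C \right)} = C 2 C = 2 C^{2}$)
$H = \frac{416}{3}$ ($H = 32 \cdot \frac{1}{3} \cdot 13 = \frac{32}{3} \cdot 13 = \frac{416}{3} \approx 138.67$)
$R{\left(m,U \right)} = U m$
$L{\left(22 \right)} \left(R{\left(w{\left(4 \right)},21 \right)} + H\right) = 2 \cdot 22^{2} \left(21 \left(-20 - 20\right) + \frac{416}{3}\right) = 2 \cdot 484 \left(21 \left(-20 - 20\right) + \frac{416}{3}\right) = 968 \left(21 \left(-40\right) + \frac{416}{3}\right) = 968 \left(-840 + \frac{416}{3}\right) = 968 \left(- \frac{2104}{3}\right) = - \frac{2036672}{3}$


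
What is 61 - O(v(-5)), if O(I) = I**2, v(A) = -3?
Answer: 52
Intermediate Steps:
61 - O(v(-5)) = 61 - 1*(-3)**2 = 61 - 1*9 = 61 - 9 = 52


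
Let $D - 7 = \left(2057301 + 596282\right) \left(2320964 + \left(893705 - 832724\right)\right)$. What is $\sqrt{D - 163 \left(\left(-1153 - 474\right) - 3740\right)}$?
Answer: $\sqrt{6320689633763} \approx 2.5141 \cdot 10^{6}$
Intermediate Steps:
$D = 6320688758942$ ($D = 7 + \left(2057301 + 596282\right) \left(2320964 + \left(893705 - 832724\right)\right) = 7 + 2653583 \left(2320964 + \left(893705 - 832724\right)\right) = 7 + 2653583 \left(2320964 + 60981\right) = 7 + 2653583 \cdot 2381945 = 7 + 6320688758935 = 6320688758942$)
$\sqrt{D - 163 \left(\left(-1153 - 474\right) - 3740\right)} = \sqrt{6320688758942 - 163 \left(\left(-1153 - 474\right) - 3740\right)} = \sqrt{6320688758942 - 163 \left(-1627 - 3740\right)} = \sqrt{6320688758942 - -874821} = \sqrt{6320688758942 + 874821} = \sqrt{6320689633763}$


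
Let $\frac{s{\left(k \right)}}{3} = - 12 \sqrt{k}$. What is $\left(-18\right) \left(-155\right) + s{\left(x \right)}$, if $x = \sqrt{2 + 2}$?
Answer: $2790 - 36 \sqrt{2} \approx 2739.1$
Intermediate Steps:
$x = 2$ ($x = \sqrt{4} = 2$)
$s{\left(k \right)} = - 36 \sqrt{k}$ ($s{\left(k \right)} = 3 \left(- 12 \sqrt{k}\right) = - 36 \sqrt{k}$)
$\left(-18\right) \left(-155\right) + s{\left(x \right)} = \left(-18\right) \left(-155\right) - 36 \sqrt{2} = 2790 - 36 \sqrt{2}$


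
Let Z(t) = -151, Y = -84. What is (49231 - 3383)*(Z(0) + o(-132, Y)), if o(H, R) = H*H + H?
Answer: 785880568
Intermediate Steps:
o(H, R) = H + H**2 (o(H, R) = H**2 + H = H + H**2)
(49231 - 3383)*(Z(0) + o(-132, Y)) = (49231 - 3383)*(-151 - 132*(1 - 132)) = 45848*(-151 - 132*(-131)) = 45848*(-151 + 17292) = 45848*17141 = 785880568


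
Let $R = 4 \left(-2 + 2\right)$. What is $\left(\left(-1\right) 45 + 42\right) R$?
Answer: $0$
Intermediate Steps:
$R = 0$ ($R = 4 \cdot 0 = 0$)
$\left(\left(-1\right) 45 + 42\right) R = \left(\left(-1\right) 45 + 42\right) 0 = \left(-45 + 42\right) 0 = \left(-3\right) 0 = 0$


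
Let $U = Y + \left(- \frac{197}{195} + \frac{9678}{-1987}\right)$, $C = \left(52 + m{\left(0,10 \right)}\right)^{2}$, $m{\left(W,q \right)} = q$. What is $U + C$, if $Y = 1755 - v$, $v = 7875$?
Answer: $- \frac{884148989}{387465} \approx -2281.9$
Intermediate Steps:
$Y = -6120$ ($Y = 1755 - 7875 = -6120$)
$C = 3844$ ($C = \left(52 + 10\right)^{2} = 62^{2} = 3844$)
$U = - \frac{2373564449}{387465}$ ($U = -6120 + \left(- \frac{197}{195} + \frac{9678}{-1987}\right) = -6120 + \left(\left(-197\right) \frac{1}{195} + 9678 \left(- \frac{1}{1987}\right)\right) = -6120 - \frac{2278649}{387465} = - \frac{2373564449}{387465} \approx -6125.9$)
$U + C = - \frac{2373564449}{387465} + 3844 = - \frac{884148989}{387465}$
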